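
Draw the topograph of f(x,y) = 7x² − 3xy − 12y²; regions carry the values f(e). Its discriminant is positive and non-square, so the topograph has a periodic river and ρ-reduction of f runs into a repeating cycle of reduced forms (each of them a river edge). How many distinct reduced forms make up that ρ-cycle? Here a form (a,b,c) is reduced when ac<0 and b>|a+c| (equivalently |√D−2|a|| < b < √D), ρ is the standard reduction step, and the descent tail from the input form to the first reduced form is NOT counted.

D = 345, ⌊√D⌋ = 18
descent: ρ → (-12,3,7)
descent: ρ → (7,11,-8)  [lands on river]
river: ρ → (-8,5,10)
river: ρ → (10,15,-3)
river: ρ → (-3,15,10)
river: ρ → (10,5,-8)
river: ρ → (-8,11,7)
river: ρ → (7,17,-2)
river: ρ → (-2,15,15)
river: ρ → (15,15,-2)
river: ρ → (-2,17,7)
ρ-cycle length = 10 (tail of 2 descent steps not counted)

10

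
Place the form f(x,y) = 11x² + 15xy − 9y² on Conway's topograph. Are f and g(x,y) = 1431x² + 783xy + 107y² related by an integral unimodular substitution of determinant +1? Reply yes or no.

D₁ = 621, D₂ = 621
river cycle of f (length 4): (-9, 21, 5), (5, 19, -13), (-13, 7, 11), (11, 15, -9)
river cycle of g (length 4): (11, 15, -9), (-9, 21, 5), (5, 19, -13), (-13, 7, 11)
cycles coincide ⇒ equivalent

yes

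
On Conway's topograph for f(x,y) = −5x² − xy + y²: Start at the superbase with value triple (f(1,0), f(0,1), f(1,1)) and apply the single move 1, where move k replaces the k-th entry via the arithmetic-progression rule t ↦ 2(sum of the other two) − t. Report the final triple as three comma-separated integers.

start (-5,1,-5) = (f(1,0),f(0,1),f(1,1))
replace slot 1: 2·(1+(-5)) − (-5) = -3 → (-3,1,-5)

-3,1,-5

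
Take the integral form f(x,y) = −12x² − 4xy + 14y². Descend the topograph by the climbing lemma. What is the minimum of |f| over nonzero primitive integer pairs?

descent: ρ → (14,4,-12)  [lands on river]
river: ρ → (-12,20,6)
river: ρ → (6,16,-18)
river: ρ → (-18,20,4)
river: ρ → (4,20,-18)
river: ρ → (-18,16,6)
river: ρ → (6,20,-12)
river: ρ → (-12,4,14)
river: ρ → (14,24,-2)
river: ρ → (-2,24,14)
closes: descent 1, river 10
min |a| on river = 2

2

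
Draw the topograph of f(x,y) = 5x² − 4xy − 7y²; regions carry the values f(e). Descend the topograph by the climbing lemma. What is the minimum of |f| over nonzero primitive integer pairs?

descent: ρ → (-7,4,5)  [lands on river]
river: ρ → (5,6,-6)
river: ρ → (-6,6,5)
river: ρ → (5,4,-7)
river: ρ → (-7,10,2)
river: ρ → (2,10,-7)
closes: descent 1, river 6
min |a| on river = 2

2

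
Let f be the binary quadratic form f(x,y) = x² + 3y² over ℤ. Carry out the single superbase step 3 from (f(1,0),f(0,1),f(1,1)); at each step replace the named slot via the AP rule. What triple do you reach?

start (1,3,4) = (f(1,0),f(0,1),f(1,1))
replace slot 3: 2·(1+3) − 4 = 4 → (1,3,4)

1,3,4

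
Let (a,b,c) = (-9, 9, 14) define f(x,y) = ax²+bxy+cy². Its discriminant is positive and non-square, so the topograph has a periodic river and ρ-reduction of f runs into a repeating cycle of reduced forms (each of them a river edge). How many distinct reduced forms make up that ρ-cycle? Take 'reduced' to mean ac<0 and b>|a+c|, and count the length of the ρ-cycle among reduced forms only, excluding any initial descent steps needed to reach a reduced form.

D = 585, ⌊√D⌋ = 24
river: ρ → (14,19,-4)
river: ρ → (-4,21,9)
river: ρ → (9,15,-10)
river: ρ → (-10,5,14)
river: ρ → (14,23,-1)
river: ρ → (-1,23,14)
river: ρ → (14,5,-10)
river: ρ → (-10,15,9)
river: ρ → (9,21,-4)
river: ρ → (-4,19,14)
river: ρ → (14,9,-9)
river: ρ → (-9,9,14)
ρ-cycle length = 12 (tail of 0 descent steps not counted)

12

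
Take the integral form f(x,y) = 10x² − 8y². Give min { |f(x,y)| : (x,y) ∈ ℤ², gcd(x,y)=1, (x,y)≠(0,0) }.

descent: ρ → (-8,16,2)  [lands on river]
river: ρ → (2,16,-8)
closes: descent 1, river 2
min |a| on river = 2

2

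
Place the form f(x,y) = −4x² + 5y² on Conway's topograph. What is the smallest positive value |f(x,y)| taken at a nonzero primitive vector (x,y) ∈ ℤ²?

descent: ρ → (5,0,-4)
descent: ρ → (-4,8,1)  [lands on river]
river: ρ → (1,8,-4)
closes: descent 2, river 2
min |a| on river = 1

1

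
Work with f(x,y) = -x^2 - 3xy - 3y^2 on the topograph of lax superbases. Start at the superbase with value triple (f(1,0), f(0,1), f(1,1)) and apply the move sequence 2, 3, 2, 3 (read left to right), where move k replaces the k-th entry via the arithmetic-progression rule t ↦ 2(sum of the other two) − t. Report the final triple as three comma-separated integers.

start (-1,-3,-7) = (f(1,0),f(0,1),f(1,1))
replace slot 2: 2·((-1)+(-7)) − (-3) = -13 → (-1,-13,-7)
replace slot 3: 2·((-1)+(-13)) − (-7) = -21 → (-1,-13,-21)
replace slot 2: 2·((-1)+(-21)) − (-13) = -31 → (-1,-31,-21)
replace slot 3: 2·((-1)+(-31)) − (-21) = -43 → (-1,-31,-43)

-1,-31,-43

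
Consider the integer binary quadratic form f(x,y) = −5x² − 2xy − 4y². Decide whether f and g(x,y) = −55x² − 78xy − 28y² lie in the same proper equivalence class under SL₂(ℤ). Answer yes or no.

D₁ = -76, D₂ = -76
f is negative-definite; reduce −f:
−f: flip: (5,2,4)→(4,-2,5)
−f: reduced (well bottom): (4,-2,5) with a≤c, −a<b≤a
flip sign back: reduced form of f is (-4,2,-5)
g is negative-definite; reduce −g:
−g: translate: b→-32 (≡78 mod 110), so (55,78,28)→(55,-32,5)
−g: flip: (55,-32,5)→(5,32,55)
−g: translate: b→2 (≡32 mod 10), so (5,32,55)→(5,2,4)
−g: flip: (5,2,4)→(4,-2,5)
−g: reduced (well bottom): (4,-2,5) with a≤c, −a<b≤a
flip sign back: reduced form of g is (-4,2,-5)
reduced forms (-4, 2, -5) vs (-4, 2, -5) ⇒ equivalent

yes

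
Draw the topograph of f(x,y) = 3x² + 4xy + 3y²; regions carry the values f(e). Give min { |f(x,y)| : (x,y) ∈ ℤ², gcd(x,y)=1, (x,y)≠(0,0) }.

translate: b→-2 (≡4 mod 6), so (3,4,3)→(3,-2,2)
flip: (3,-2,2)→(2,2,3)
reduced (well bottom): (2,2,3) with a≤c, −a<b≤a
well minimum = a = 2

2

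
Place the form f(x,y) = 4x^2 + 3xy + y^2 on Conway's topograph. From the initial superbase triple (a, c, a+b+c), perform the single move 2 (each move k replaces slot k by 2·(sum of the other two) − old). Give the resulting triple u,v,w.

start (4,1,8) = (f(1,0),f(0,1),f(1,1))
replace slot 2: 2·(4+8) − 1 = 23 → (4,23,8)

4,23,8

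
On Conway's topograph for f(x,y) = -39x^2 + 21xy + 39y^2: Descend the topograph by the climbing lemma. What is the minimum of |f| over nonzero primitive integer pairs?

river: ρ → (39,57,-21)
river: ρ → (-21,69,21)
river: ρ → (21,57,-39)
river: ρ → (-39,21,39)
closes: descent 0, river 4
min |a| on river = 21

21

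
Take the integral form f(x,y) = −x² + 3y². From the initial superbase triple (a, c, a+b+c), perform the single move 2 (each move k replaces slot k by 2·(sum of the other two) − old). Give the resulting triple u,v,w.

start (-1,3,2) = (f(1,0),f(0,1),f(1,1))
replace slot 2: 2·((-1)+2) − 3 = -1 → (-1,-1,2)

-1,-1,2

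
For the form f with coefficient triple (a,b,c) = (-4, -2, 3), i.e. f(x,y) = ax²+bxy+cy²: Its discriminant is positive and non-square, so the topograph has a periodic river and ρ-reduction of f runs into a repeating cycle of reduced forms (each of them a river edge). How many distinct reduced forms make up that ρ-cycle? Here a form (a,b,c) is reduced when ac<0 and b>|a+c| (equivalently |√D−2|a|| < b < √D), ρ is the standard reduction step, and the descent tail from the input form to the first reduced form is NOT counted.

D = 52, ⌊√D⌋ = 7
descent: ρ → (3,2,-4)  [lands on river]
river: ρ → (-4,6,1)
river: ρ → (1,6,-4)
river: ρ → (-4,2,3)
river: ρ → (3,4,-3)
river: ρ → (-3,2,4)
river: ρ → (4,6,-1)
river: ρ → (-1,6,4)
river: ρ → (4,2,-3)
river: ρ → (-3,4,3)
ρ-cycle length = 10 (tail of 1 descent step not counted)

10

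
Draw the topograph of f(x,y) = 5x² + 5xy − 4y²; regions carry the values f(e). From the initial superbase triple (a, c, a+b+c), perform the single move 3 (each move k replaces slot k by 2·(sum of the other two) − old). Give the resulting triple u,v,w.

start (5,-4,6) = (f(1,0),f(0,1),f(1,1))
replace slot 3: 2·(5+(-4)) − 6 = -4 → (5,-4,-4)

5,-4,-4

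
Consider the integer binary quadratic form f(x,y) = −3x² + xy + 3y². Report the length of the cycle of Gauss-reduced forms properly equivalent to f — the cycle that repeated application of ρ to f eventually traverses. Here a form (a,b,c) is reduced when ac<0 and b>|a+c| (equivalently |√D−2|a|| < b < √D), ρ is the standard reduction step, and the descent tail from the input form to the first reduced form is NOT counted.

D = 37, ⌊√D⌋ = 6
river: ρ → (3,5,-1)
river: ρ → (-1,5,3)
river: ρ → (3,1,-3)
river: ρ → (-3,5,1)
river: ρ → (1,5,-3)
river: ρ → (-3,1,3)
ρ-cycle length = 6 (tail of 0 descent steps not counted)

6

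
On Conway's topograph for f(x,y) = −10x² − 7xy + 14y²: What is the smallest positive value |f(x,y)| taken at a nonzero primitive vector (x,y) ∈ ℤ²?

descent: ρ → (14,7,-10)  [lands on river]
river: ρ → (-10,13,11)
river: ρ → (11,9,-12)
river: ρ → (-12,15,8)
river: ρ → (8,17,-10)
river: ρ → (-10,23,2)
river: ρ → (2,21,-21)
river: ρ → (-21,21,2)
river: ρ → (2,23,-10)
river: ρ → (-10,17,8)
river: ρ → (8,15,-12)
river: ρ → (-12,9,11)
river: ρ → (11,13,-10)
river: ρ → (-10,7,14)
river: ρ → (14,21,-3)
river: ρ → (-3,21,14)
closes: descent 1, river 16
min |a| on river = 2

2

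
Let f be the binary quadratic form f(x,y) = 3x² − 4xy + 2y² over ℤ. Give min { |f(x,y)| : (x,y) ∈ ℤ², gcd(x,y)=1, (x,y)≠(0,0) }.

translate: b→2 (≡-4 mod 6), so (3,-4,2)→(3,2,1)
flip: (3,2,1)→(1,-2,3)
translate: b→0 (≡-2 mod 2), so (1,-2,3)→(1,0,2)
reduced (well bottom): (1,0,2) with a≤c, −a<b≤a
well minimum = a = 1

1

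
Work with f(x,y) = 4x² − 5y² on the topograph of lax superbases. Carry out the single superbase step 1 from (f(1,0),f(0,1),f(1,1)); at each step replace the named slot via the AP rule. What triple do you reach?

start (4,-5,-1) = (f(1,0),f(0,1),f(1,1))
replace slot 1: 2·((-5)+(-1)) − 4 = -16 → (-16,-5,-1)

-16,-5,-1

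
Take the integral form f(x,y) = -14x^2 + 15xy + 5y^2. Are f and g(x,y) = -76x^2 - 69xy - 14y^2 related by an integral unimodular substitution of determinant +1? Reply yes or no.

D₁ = 505, D₂ = 505
river cycle of f (length 8): (5, 15, -14), (-14, 13, 6), (6, 11, -16), (-16, 21, 1), (1, 21, -16), (-16, 11, 6), (6, 13, -14), (-14, 15, 5)
river cycle of g (length 8): (-14, 13, 6), (6, 11, -16), (-16, 21, 1), (1, 21, -16), (-16, 11, 6), (6, 13, -14), (-14, 15, 5), (5, 15, -14)
cycles coincide ⇒ equivalent

yes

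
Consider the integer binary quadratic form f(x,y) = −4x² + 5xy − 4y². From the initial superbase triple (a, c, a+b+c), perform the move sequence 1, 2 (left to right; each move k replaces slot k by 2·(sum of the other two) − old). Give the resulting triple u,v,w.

start (-4,-4,-3) = (f(1,0),f(0,1),f(1,1))
replace slot 1: 2·((-4)+(-3)) − (-4) = -10 → (-10,-4,-3)
replace slot 2: 2·((-10)+(-3)) − (-4) = -22 → (-10,-22,-3)

-10,-22,-3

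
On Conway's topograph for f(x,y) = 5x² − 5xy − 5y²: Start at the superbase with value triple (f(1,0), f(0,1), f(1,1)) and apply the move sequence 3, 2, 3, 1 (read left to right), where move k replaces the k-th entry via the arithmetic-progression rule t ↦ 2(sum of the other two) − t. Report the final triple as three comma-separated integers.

start (5,-5,-5) = (f(1,0),f(0,1),f(1,1))
replace slot 3: 2·(5+(-5)) − (-5) = 5 → (5,-5,5)
replace slot 2: 2·(5+5) − (-5) = 25 → (5,25,5)
replace slot 3: 2·(5+25) − 5 = 55 → (5,25,55)
replace slot 1: 2·(25+55) − 5 = 155 → (155,25,55)

155,25,55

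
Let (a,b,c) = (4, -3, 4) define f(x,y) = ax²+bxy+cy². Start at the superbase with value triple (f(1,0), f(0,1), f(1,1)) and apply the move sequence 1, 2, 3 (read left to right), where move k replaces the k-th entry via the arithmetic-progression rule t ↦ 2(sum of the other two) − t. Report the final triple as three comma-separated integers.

start (4,4,5) = (f(1,0),f(0,1),f(1,1))
replace slot 1: 2·(4+5) − 4 = 14 → (14,4,5)
replace slot 2: 2·(14+5) − 4 = 34 → (14,34,5)
replace slot 3: 2·(14+34) − 5 = 91 → (14,34,91)

14,34,91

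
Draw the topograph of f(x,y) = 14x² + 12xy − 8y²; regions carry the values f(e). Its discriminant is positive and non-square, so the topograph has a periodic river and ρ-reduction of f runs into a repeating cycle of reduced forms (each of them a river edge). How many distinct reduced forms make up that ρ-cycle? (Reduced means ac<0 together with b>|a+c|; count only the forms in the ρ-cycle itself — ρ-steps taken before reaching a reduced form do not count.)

D = 592, ⌊√D⌋ = 24
river: ρ → (-8,20,6)
river: ρ → (6,16,-14)
river: ρ → (-14,12,8)
river: ρ → (8,20,-6)
river: ρ → (-6,16,14)
river: ρ → (14,12,-8)
ρ-cycle length = 6 (tail of 0 descent steps not counted)

6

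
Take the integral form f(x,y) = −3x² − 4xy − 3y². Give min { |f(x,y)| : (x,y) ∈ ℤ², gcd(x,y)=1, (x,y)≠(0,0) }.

translate: b→-2 (≡4 mod 6), so (3,4,3)→(3,-2,2)
flip: (3,-2,2)→(2,2,3)
reduced (well bottom): (2,2,3) with a≤c, −a<b≤a
well minimum |f| = |-2| = 2 (negative-definite)

2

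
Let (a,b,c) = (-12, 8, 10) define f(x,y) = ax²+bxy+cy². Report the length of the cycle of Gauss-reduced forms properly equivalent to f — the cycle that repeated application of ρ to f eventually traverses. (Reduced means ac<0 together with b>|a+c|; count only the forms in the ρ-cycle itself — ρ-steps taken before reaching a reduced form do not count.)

D = 544, ⌊√D⌋ = 23
river: ρ → (10,12,-10)
river: ρ → (-10,8,12)
river: ρ → (12,16,-6)
river: ρ → (-6,20,6)
river: ρ → (6,16,-12)
river: ρ → (-12,8,10)
ρ-cycle length = 6 (tail of 0 descent steps not counted)

6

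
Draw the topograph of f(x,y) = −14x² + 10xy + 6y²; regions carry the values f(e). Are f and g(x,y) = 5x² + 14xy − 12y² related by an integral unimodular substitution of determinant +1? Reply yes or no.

D₁ = 436, D₂ = 436
river cycle of f (length 14): (6, 14, -10), (-10, 6, 10), (10, 14, -6), (-6, 10, 14), (14, 18, -2), (-2, 18, 14), (14, 10, -6), (-6, 14, 10), (10, 6, -10), (-10, 14, 6), … (4 more)
river cycle of g (length 30): (-12, 10, 7), (7, 18, -4), (-4, 14, 15), (15, 16, -3), (-3, 20, 3), (3, 16, -15), (-15, 14, 4), (4, 18, -7), (-7, 10, 12), (12, 14, -5), … (20 more)
cycles differ ⇒ inequivalent

no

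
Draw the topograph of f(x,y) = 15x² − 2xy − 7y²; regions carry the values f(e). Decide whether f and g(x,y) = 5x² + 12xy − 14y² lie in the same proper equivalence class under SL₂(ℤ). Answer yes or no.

D₁ = 424, D₂ = 424
river cycle of f (length 18): (-7, 16, 6), (6, 20, -1), (-1, 20, 6), (6, 16, -7), (-7, 12, 10), (10, 8, -9), (-9, 10, 9), (9, 8, -10), (-10, 12, 7), (7, 16, -6), … (8 more)
river cycle of g (length 14): (-14, 16, 3), (3, 20, -2), (-2, 20, 3), (3, 16, -14), (-14, 12, 5), (5, 18, -5), (-5, 12, 14), (14, 16, -3), (-3, 20, 2), (2, 20, -3), … (4 more)
cycles differ ⇒ inequivalent

no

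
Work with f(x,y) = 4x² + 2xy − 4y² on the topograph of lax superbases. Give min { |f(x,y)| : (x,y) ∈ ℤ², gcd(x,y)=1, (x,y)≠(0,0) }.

river: ρ → (-4,6,2)
river: ρ → (2,6,-4)
river: ρ → (-4,2,4)
river: ρ → (4,6,-2)
river: ρ → (-2,6,4)
river: ρ → (4,2,-4)
closes: descent 0, river 6
min |a| on river = 2

2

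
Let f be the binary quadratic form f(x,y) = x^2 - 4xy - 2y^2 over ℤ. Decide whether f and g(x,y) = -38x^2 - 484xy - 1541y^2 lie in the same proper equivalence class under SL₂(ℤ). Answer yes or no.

D₁ = 24, D₂ = 24
river cycle of f (length 2): (-2, 4, 1), (1, 4, -2)
river cycle of g (length 2): (1, 4, -2), (-2, 4, 1)
cycles coincide ⇒ equivalent

yes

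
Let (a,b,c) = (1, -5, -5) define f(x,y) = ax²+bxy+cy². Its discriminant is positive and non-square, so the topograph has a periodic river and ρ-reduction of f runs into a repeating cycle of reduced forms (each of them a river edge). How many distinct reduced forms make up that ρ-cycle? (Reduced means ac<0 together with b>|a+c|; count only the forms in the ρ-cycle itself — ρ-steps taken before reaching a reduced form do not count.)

D = 45, ⌊√D⌋ = 6
descent: ρ → (-5,5,1)  [lands on river]
river: ρ → (1,5,-5)
ρ-cycle length = 2 (tail of 1 descent step not counted)

2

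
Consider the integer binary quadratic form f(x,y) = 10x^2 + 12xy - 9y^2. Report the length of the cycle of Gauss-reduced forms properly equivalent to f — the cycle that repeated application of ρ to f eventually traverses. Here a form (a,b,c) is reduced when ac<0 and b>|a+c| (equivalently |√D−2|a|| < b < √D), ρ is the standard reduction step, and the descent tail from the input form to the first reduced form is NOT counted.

D = 504, ⌊√D⌋ = 22
river: ρ → (-9,6,13)
river: ρ → (13,20,-2)
river: ρ → (-2,20,13)
river: ρ → (13,6,-9)
river: ρ → (-9,12,10)
river: ρ → (10,8,-11)
river: ρ → (-11,14,7)
river: ρ → (7,14,-11)
river: ρ → (-11,8,10)
river: ρ → (10,12,-9)
ρ-cycle length = 10 (tail of 0 descent steps not counted)

10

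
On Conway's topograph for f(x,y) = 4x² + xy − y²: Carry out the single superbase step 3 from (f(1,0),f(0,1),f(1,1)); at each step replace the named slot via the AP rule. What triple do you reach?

start (4,-1,4) = (f(1,0),f(0,1),f(1,1))
replace slot 3: 2·(4+(-1)) − 4 = 2 → (4,-1,2)

4,-1,2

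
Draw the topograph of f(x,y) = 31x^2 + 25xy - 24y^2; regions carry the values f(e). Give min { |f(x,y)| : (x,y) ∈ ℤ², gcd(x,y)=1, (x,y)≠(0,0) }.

river: ρ → (-24,23,32)
river: ρ → (32,41,-15)
river: ρ → (-15,49,20)
river: ρ → (20,31,-33)
river: ρ → (-33,35,18)
river: ρ → (18,37,-31)
river: ρ → (-31,25,24)
river: ρ → (24,23,-32)
river: ρ → (-32,41,15)
river: ρ → (15,49,-20)
river: ρ → (-20,31,33)
river: ρ → (33,35,-18)
river: ρ → (-18,37,31)
river: ρ → (31,25,-24)
closes: descent 0, river 14
min |a| on river = 15

15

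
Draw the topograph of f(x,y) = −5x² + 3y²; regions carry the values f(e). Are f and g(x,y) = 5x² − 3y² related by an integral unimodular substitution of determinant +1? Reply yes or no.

D₁ = 60, D₂ = 60
river cycle of f (length 2): (3, 6, -2), (-2, 6, 3)
river cycle of g (length 2): (-3, 6, 2), (2, 6, -3)
cycles differ ⇒ inequivalent

no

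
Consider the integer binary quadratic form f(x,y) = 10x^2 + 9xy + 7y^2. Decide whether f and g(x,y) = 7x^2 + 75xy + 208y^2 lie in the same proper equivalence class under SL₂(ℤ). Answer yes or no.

D₁ = -199, D₂ = -199
f: flip: (10,9,7)→(7,-9,10)
f: translate: b→5 (≡-9 mod 14), so (7,-9,10)→(7,5,8)
f: reduced (well bottom): (7,5,8) with a≤c, −a<b≤a
g: translate: b→5 (≡75 mod 14), so (7,75,208)→(7,5,8)
g: reduced (well bottom): (7,5,8) with a≤c, −a<b≤a
reduced forms (7, 5, 8) vs (7, 5, 8) ⇒ equivalent

yes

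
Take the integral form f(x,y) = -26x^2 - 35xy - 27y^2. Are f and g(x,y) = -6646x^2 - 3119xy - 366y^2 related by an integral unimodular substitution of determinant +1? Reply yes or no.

D₁ = -1583, D₂ = -1583
f is negative-definite; reduce −f:
−f: translate: b→-17 (≡35 mod 52), so (26,35,27)→(26,-17,18)
−f: flip: (26,-17,18)→(18,17,26)
−f: reduced (well bottom): (18,17,26) with a≤c, −a<b≤a
flip sign back: reduced form of f is (-18,-17,-26)
g is negative-definite; reduce −g:
−g: flip: (6646,3119,366)→(366,-3119,6646)
−g: translate: b→-191 (≡-3119 mod 732), so (366,-3119,6646)→(366,-191,26)
−g: flip: (366,-191,26)→(26,191,366)
−g: translate: b→-17 (≡191 mod 52), so (26,191,366)→(26,-17,18)
−g: flip: (26,-17,18)→(18,17,26)
−g: reduced (well bottom): (18,17,26) with a≤c, −a<b≤a
flip sign back: reduced form of g is (-18,-17,-26)
reduced forms (-18, -17, -26) vs (-18, -17, -26) ⇒ equivalent

yes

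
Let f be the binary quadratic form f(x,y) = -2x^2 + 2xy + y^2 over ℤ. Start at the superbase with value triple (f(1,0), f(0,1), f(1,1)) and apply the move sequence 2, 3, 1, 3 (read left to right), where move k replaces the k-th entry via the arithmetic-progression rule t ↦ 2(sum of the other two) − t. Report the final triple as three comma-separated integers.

start (-2,1,1) = (f(1,0),f(0,1),f(1,1))
replace slot 2: 2·((-2)+1) − 1 = -3 → (-2,-3,1)
replace slot 3: 2·((-2)+(-3)) − 1 = -11 → (-2,-3,-11)
replace slot 1: 2·((-3)+(-11)) − (-2) = -26 → (-26,-3,-11)
replace slot 3: 2·((-26)+(-3)) − (-11) = -47 → (-26,-3,-47)

-26,-3,-47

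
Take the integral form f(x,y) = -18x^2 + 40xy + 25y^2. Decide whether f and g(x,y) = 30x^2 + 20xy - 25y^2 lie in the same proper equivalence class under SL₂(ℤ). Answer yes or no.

D₁ = 3400, D₂ = 3400
river cycle of f (length 10): (25, 10, -33), (-33, 56, 2), (2, 56, -33), (-33, 10, 25), (25, 40, -18), (-18, 32, 33), (33, 34, -17), (-17, 34, 33), (33, 32, -18), (-18, 40, 25)
river cycle of g (length 6): (-25, 30, 25), (25, 20, -30), (-30, 40, 15), (15, 50, -15), (-15, 40, 30), (30, 20, -25)
cycles differ ⇒ inequivalent

no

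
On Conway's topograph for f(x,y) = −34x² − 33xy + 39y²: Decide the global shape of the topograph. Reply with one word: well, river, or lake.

D = b²−4ac = (-33)² − 4·(-34)·39 = 6393
D > 0 non-square ⇒ indefinite ⇒ periodic river

river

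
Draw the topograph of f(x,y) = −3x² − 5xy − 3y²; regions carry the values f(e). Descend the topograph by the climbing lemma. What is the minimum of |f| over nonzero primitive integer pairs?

translate: b→-1 (≡5 mod 6), so (3,5,3)→(3,-1,1)
flip: (3,-1,1)→(1,1,3)
reduced (well bottom): (1,1,3) with a≤c, −a<b≤a
well minimum |f| = |-1| = 1 (negative-definite)

1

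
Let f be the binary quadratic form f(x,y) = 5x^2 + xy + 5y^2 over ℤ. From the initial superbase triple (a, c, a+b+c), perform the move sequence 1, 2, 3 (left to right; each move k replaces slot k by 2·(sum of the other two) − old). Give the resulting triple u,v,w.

start (5,5,11) = (f(1,0),f(0,1),f(1,1))
replace slot 1: 2·(5+11) − 5 = 27 → (27,5,11)
replace slot 2: 2·(27+11) − 5 = 71 → (27,71,11)
replace slot 3: 2·(27+71) − 11 = 185 → (27,71,185)

27,71,185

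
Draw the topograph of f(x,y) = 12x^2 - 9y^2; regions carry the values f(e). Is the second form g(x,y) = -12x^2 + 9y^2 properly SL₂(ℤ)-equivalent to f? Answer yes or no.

D₁ = 432, D₂ = 432
river cycle of f (length 2): (-9, 18, 3), (3, 18, -9)
river cycle of g (length 2): (9, 18, -3), (-3, 18, 9)
cycles differ ⇒ inequivalent

no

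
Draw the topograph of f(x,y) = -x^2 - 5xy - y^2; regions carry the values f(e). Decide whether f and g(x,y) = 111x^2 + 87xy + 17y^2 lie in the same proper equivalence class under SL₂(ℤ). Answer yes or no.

D₁ = 21, D₂ = 21
river cycle of f (length 2): (-1, 3, 3), (3, 3, -1)
river cycle of g (length 2): (3, 3, -1), (-1, 3, 3)
cycles coincide ⇒ equivalent

yes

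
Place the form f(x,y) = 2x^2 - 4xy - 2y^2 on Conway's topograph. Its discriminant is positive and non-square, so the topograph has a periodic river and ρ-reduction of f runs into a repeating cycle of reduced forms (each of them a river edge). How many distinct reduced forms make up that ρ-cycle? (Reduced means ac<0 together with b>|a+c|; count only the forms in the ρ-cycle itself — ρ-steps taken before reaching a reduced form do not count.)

D = 32, ⌊√D⌋ = 5
descent: ρ → (-2,4,2)  [lands on river]
river: ρ → (2,4,-2)
ρ-cycle length = 2 (tail of 1 descent step not counted)

2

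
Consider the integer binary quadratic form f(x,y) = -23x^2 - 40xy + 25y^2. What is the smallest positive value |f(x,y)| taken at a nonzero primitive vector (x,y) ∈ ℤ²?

descent: ρ → (25,40,-23)  [lands on river]
river: ρ → (-23,52,13)
river: ρ → (13,52,-23)
river: ρ → (-23,40,25)
river: ρ → (25,60,-3)
river: ρ → (-3,60,25)
closes: descent 1, river 6
min |a| on river = 3

3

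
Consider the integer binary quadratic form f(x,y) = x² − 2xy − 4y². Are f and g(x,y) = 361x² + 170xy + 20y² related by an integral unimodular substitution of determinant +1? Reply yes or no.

D₁ = 20, D₂ = 20
river cycle of f (length 2): (1, 4, -1), (-1, 4, 1)
river cycle of g (length 2): (1, 4, -1), (-1, 4, 1)
cycles coincide ⇒ equivalent

yes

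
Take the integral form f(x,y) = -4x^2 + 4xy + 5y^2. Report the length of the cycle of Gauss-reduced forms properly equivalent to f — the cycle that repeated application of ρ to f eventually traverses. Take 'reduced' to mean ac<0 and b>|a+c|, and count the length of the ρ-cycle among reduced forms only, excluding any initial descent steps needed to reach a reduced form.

D = 96, ⌊√D⌋ = 9
river: ρ → (5,6,-3)
river: ρ → (-3,6,5)
river: ρ → (5,4,-4)
river: ρ → (-4,4,5)
ρ-cycle length = 4 (tail of 0 descent steps not counted)

4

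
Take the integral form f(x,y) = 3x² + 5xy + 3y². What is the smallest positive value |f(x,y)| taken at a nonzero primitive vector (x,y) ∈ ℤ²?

translate: b→-1 (≡5 mod 6), so (3,5,3)→(3,-1,1)
flip: (3,-1,1)→(1,1,3)
reduced (well bottom): (1,1,3) with a≤c, −a<b≤a
well minimum = a = 1

1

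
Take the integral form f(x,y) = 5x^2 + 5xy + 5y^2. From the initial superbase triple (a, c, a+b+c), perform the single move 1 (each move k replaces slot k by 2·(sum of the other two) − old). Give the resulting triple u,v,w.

start (5,5,15) = (f(1,0),f(0,1),f(1,1))
replace slot 1: 2·(5+15) − 5 = 35 → (35,5,15)

35,5,15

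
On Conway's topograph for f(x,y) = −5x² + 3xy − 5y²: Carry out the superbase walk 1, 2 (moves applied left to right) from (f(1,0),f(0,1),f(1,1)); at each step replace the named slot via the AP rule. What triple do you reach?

start (-5,-5,-7) = (f(1,0),f(0,1),f(1,1))
replace slot 1: 2·((-5)+(-7)) − (-5) = -19 → (-19,-5,-7)
replace slot 2: 2·((-19)+(-7)) − (-5) = -47 → (-19,-47,-7)

-19,-47,-7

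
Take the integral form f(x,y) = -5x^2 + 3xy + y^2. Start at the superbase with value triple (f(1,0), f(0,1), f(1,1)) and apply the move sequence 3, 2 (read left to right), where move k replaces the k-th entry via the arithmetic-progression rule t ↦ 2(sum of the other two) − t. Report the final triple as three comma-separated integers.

start (-5,1,-1) = (f(1,0),f(0,1),f(1,1))
replace slot 3: 2·((-5)+1) − (-1) = -7 → (-5,1,-7)
replace slot 2: 2·((-5)+(-7)) − 1 = -25 → (-5,-25,-7)

-5,-25,-7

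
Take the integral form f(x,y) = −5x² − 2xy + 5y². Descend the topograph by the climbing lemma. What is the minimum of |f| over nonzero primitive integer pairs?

descent: ρ → (5,2,-5)  [lands on river]
river: ρ → (-5,8,2)
river: ρ → (2,8,-5)
river: ρ → (-5,2,5)
river: ρ → (5,8,-2)
river: ρ → (-2,8,5)
closes: descent 1, river 6
min |a| on river = 2

2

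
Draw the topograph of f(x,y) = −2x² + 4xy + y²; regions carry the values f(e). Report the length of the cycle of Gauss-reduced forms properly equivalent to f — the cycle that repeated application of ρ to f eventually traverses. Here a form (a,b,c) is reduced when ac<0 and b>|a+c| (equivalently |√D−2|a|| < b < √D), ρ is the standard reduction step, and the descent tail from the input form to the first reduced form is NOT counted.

D = 24, ⌊√D⌋ = 4
river: ρ → (1,4,-2)
river: ρ → (-2,4,1)
ρ-cycle length = 2 (tail of 0 descent steps not counted)

2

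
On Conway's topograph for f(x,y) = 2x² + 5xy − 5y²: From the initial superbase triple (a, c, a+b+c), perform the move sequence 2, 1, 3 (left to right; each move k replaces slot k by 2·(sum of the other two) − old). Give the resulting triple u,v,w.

start (2,-5,2) = (f(1,0),f(0,1),f(1,1))
replace slot 2: 2·(2+2) − (-5) = 13 → (2,13,2)
replace slot 1: 2·(13+2) − 2 = 28 → (28,13,2)
replace slot 3: 2·(28+13) − 2 = 80 → (28,13,80)

28,13,80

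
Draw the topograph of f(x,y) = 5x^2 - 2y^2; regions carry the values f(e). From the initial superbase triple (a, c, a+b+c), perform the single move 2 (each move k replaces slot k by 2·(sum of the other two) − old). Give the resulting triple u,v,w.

start (5,-2,3) = (f(1,0),f(0,1),f(1,1))
replace slot 2: 2·(5+3) − (-2) = 18 → (5,18,3)

5,18,3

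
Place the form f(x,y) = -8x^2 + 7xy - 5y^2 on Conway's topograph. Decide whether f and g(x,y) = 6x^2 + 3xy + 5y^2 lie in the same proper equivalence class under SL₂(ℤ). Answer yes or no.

D₁ = -111, D₂ = -111
f is negative-definite; reduce −f:
−f: flip: (8,-7,5)→(5,7,8)
−f: translate: b→-3 (≡7 mod 10), so (5,7,8)→(5,-3,6)
−f: reduced (well bottom): (5,-3,6) with a≤c, −a<b≤a
flip sign back: reduced form of f is (-5,3,-6)
g: flip: (6,3,5)→(5,-3,6)
g: reduced (well bottom): (5,-3,6) with a≤c, −a<b≤a
reduced forms (-5, 3, -6) vs (5, -3, 6) ⇒ inequivalent

no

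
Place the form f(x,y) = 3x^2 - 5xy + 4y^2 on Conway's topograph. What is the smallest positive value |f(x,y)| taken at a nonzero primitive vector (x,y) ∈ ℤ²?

translate: b→1 (≡-5 mod 6), so (3,-5,4)→(3,1,2)
flip: (3,1,2)→(2,-1,3)
reduced (well bottom): (2,-1,3) with a≤c, −a<b≤a
well minimum = a = 2

2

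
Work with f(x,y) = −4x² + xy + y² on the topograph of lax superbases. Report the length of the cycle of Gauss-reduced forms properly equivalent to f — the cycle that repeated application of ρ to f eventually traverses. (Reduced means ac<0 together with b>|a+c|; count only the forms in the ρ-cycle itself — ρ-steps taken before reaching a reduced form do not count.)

D = 17, ⌊√D⌋ = 4
descent: ρ → (1,3,-2)  [lands on river]
river: ρ → (-2,1,2)
river: ρ → (2,3,-1)
river: ρ → (-1,3,2)
river: ρ → (2,1,-2)
river: ρ → (-2,3,1)
ρ-cycle length = 6 (tail of 1 descent step not counted)

6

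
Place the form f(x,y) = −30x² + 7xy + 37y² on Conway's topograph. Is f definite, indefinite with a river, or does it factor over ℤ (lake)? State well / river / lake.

D = b²−4ac = 7² − 4·(-30)·37 = 4489
D = 67² is a perfect square ⇒ form factors over ℤ ⇒ lakes

lake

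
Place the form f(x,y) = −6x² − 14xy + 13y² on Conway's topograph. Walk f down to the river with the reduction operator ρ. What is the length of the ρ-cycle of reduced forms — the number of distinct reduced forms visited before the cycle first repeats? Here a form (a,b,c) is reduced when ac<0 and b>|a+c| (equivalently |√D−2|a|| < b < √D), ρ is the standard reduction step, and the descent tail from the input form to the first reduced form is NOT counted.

D = 508, ⌊√D⌋ = 22
descent: ρ → (13,14,-6)  [lands on river]
river: ρ → (-6,22,1)
river: ρ → (1,22,-6)
river: ρ → (-6,14,13)
river: ρ → (13,12,-7)
river: ρ → (-7,16,9)
river: ρ → (9,20,-3)
river: ρ → (-3,22,2)
river: ρ → (2,22,-3)
river: ρ → (-3,20,9)
river: ρ → (9,16,-7)
river: ρ → (-7,12,13)
ρ-cycle length = 12 (tail of 1 descent step not counted)

12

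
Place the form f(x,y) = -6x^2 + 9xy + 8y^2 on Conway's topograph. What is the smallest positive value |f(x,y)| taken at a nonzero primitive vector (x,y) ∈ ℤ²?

river: ρ → (8,7,-7)
river: ρ → (-7,7,8)
river: ρ → (8,9,-6)
river: ρ → (-6,15,2)
river: ρ → (2,13,-13)
river: ρ → (-13,13,2)
river: ρ → (2,15,-6)
river: ρ → (-6,9,8)
closes: descent 0, river 8
min |a| on river = 2

2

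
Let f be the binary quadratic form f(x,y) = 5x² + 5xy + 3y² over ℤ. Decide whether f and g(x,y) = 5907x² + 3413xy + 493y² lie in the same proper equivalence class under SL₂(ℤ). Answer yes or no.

D₁ = -35, D₂ = -35
f: flip: (5,5,3)→(3,-5,5)
f: translate: b→1 (≡-5 mod 6), so (3,-5,5)→(3,1,3)
f: reduced (well bottom): (3,1,3) with a≤c, −a<b≤a
g: flip: (5907,3413,493)→(493,-3413,5907)
g: translate: b→-455 (≡-3413 mod 986), so (493,-3413,5907)→(493,-455,105)
g: flip: (493,-455,105)→(105,455,493)
g: translate: b→35 (≡455 mod 210), so (105,455,493)→(105,35,3)
g: flip: (105,35,3)→(3,-35,105)
g: translate: b→1 (≡-35 mod 6), so (3,-35,105)→(3,1,3)
g: reduced (well bottom): (3,1,3) with a≤c, −a<b≤a
reduced forms (3, 1, 3) vs (3, 1, 3) ⇒ equivalent

yes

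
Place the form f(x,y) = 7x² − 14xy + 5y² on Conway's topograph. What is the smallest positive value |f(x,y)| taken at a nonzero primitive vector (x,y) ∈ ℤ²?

descent: ρ → (5,4,-2)  [lands on river]
river: ρ → (-2,4,5)
river: ρ → (5,6,-1)
river: ρ → (-1,6,5)
closes: descent 1, river 4
min |a| on river = 1

1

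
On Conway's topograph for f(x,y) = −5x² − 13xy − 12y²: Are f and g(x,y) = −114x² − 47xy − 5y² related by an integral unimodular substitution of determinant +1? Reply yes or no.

D₁ = -71, D₂ = -71
f is negative-definite; reduce −f:
−f: translate: b→3 (≡13 mod 10), so (5,13,12)→(5,3,4)
−f: flip: (5,3,4)→(4,-3,5)
−f: reduced (well bottom): (4,-3,5) with a≤c, −a<b≤a
flip sign back: reduced form of f is (-4,3,-5)
g is negative-definite; reduce −g:
−g: flip: (114,47,5)→(5,-47,114)
−g: translate: b→3 (≡-47 mod 10), so (5,-47,114)→(5,3,4)
−g: flip: (5,3,4)→(4,-3,5)
−g: reduced (well bottom): (4,-3,5) with a≤c, −a<b≤a
flip sign back: reduced form of g is (-4,3,-5)
reduced forms (-4, 3, -5) vs (-4, 3, -5) ⇒ equivalent

yes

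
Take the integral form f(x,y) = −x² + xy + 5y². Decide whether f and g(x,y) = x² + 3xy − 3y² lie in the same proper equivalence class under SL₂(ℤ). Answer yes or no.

D₁ = 21, D₂ = 21
river cycle of f (length 2): (-1, 3, 3), (3, 3, -1)
river cycle of g (length 2): (-3, 3, 1), (1, 3, -3)
cycles differ ⇒ inequivalent

no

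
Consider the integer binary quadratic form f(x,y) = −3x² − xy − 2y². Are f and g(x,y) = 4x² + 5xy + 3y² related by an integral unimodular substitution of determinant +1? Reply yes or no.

D₁ = -23, D₂ = -23
f is negative-definite; reduce −f:
−f: flip: (3,1,2)→(2,-1,3)
−f: reduced (well bottom): (2,-1,3) with a≤c, −a<b≤a
flip sign back: reduced form of f is (-2,1,-3)
g: translate: b→-3 (≡5 mod 8), so (4,5,3)→(4,-3,2)
g: flip: (4,-3,2)→(2,3,4)
g: translate: b→-1 (≡3 mod 4), so (2,3,4)→(2,-1,3)
g: reduced (well bottom): (2,-1,3) with a≤c, −a<b≤a
reduced forms (-2, 1, -3) vs (2, -1, 3) ⇒ inequivalent

no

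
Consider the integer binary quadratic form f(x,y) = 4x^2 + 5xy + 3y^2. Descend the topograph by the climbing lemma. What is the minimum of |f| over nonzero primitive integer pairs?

translate: b→-3 (≡5 mod 8), so (4,5,3)→(4,-3,2)
flip: (4,-3,2)→(2,3,4)
translate: b→-1 (≡3 mod 4), so (2,3,4)→(2,-1,3)
reduced (well bottom): (2,-1,3) with a≤c, −a<b≤a
well minimum = a = 2

2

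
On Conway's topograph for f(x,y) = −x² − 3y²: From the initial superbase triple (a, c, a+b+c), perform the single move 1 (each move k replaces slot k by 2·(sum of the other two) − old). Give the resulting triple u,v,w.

start (-1,-3,-4) = (f(1,0),f(0,1),f(1,1))
replace slot 1: 2·((-3)+(-4)) − (-1) = -13 → (-13,-3,-4)

-13,-3,-4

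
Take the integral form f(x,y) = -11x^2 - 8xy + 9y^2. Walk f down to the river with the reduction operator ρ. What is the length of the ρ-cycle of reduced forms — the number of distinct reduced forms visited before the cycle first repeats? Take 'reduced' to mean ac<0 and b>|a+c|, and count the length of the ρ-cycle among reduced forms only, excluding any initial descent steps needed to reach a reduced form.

D = 460, ⌊√D⌋ = 21
descent: ρ → (9,8,-11)  [lands on river]
river: ρ → (-11,14,6)
river: ρ → (6,10,-15)
river: ρ → (-15,20,1)
river: ρ → (1,20,-15)
river: ρ → (-15,10,6)
river: ρ → (6,14,-11)
river: ρ → (-11,8,9)
river: ρ → (9,10,-10)
river: ρ → (-10,10,9)
ρ-cycle length = 10 (tail of 1 descent step not counted)

10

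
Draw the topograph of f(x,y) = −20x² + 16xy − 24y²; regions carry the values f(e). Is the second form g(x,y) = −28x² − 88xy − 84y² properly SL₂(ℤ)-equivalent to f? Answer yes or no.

D₁ = -1664, D₂ = -1664
f is negative-definite; reduce −f:
−f: reduced (well bottom): (20,-16,24) with a≤c, −a<b≤a
flip sign back: reduced form of f is (-20,16,-24)
g is negative-definite; reduce −g:
−g: translate: b→-24 (≡88 mod 56), so (28,88,84)→(28,-24,20)
−g: flip: (28,-24,20)→(20,24,28)
−g: translate: b→-16 (≡24 mod 40), so (20,24,28)→(20,-16,24)
−g: reduced (well bottom): (20,-16,24) with a≤c, −a<b≤a
flip sign back: reduced form of g is (-20,16,-24)
reduced forms (-20, 16, -24) vs (-20, 16, -24) ⇒ equivalent

yes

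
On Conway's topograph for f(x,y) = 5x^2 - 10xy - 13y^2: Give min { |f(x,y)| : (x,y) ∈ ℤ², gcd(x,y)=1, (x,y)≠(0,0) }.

descent: ρ → (-13,10,5)  [lands on river]
river: ρ → (5,10,-13)
river: ρ → (-13,16,2)
river: ρ → (2,16,-13)
closes: descent 1, river 4
min |a| on river = 2

2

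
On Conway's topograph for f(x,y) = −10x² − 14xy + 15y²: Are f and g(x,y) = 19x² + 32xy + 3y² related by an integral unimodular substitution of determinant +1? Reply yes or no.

D₁ = 796, D₂ = 796
river cycle of f (length 20): (15, 14, -10), (-10, 26, 3), (3, 28, -1), (-1, 28, 3), (3, 26, -10), (-10, 14, 15), (15, 16, -9), (-9, 20, 11), (11, 24, -5), (-5, 26, 6), … (10 more)
river cycle of g (length 20): (3, 28, -1), (-1, 28, 3), (3, 26, -10), (-10, 14, 15), (15, 16, -9), (-9, 20, 11), (11, 24, -5), (-5, 26, 6), (6, 22, -13), (-13, 4, 15), … (10 more)
cycles coincide ⇒ equivalent

yes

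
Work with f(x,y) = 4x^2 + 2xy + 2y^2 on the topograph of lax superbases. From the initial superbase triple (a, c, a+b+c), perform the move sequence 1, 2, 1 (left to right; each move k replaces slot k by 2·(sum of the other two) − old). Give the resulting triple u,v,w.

start (4,2,8) = (f(1,0),f(0,1),f(1,1))
replace slot 1: 2·(2+8) − 4 = 16 → (16,2,8)
replace slot 2: 2·(16+8) − 2 = 46 → (16,46,8)
replace slot 1: 2·(46+8) − 16 = 92 → (92,46,8)

92,46,8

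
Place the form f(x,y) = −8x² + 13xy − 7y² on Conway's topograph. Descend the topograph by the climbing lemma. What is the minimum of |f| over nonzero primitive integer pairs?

translate: b→3 (≡-13 mod 16), so (8,-13,7)→(8,3,2)
flip: (8,3,2)→(2,-3,8)
translate: b→1 (≡-3 mod 4), so (2,-3,8)→(2,1,7)
reduced (well bottom): (2,1,7) with a≤c, −a<b≤a
well minimum |f| = |-2| = 2 (negative-definite)

2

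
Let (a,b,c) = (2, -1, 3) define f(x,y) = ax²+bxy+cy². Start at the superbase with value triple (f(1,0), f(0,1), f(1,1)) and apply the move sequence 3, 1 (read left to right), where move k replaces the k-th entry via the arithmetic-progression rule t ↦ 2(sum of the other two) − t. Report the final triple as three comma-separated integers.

start (2,3,4) = (f(1,0),f(0,1),f(1,1))
replace slot 3: 2·(2+3) − 4 = 6 → (2,3,6)
replace slot 1: 2·(3+6) − 2 = 16 → (16,3,6)

16,3,6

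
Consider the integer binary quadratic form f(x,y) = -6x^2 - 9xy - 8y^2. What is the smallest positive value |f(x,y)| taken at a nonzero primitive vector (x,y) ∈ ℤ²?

translate: b→-3 (≡9 mod 12), so (6,9,8)→(6,-3,5)
flip: (6,-3,5)→(5,3,6)
reduced (well bottom): (5,3,6) with a≤c, −a<b≤a
well minimum |f| = |-5| = 5 (negative-definite)

5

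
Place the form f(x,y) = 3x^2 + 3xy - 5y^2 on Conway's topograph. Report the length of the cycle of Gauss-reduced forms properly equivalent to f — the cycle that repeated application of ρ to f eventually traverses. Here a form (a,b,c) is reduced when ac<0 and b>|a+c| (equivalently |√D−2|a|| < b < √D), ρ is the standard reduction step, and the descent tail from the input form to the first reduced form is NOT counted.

D = 69, ⌊√D⌋ = 8
river: ρ → (-5,7,1)
river: ρ → (1,7,-5)
river: ρ → (-5,3,3)
river: ρ → (3,3,-5)
ρ-cycle length = 4 (tail of 0 descent steps not counted)

4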